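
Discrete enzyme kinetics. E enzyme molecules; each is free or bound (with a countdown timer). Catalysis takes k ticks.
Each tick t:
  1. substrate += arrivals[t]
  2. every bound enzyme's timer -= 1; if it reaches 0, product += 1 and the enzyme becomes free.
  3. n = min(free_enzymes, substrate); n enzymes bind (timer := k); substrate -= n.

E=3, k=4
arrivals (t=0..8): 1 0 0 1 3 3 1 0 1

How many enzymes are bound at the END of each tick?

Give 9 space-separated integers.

t=0: arr=1 -> substrate=0 bound=1 product=0
t=1: arr=0 -> substrate=0 bound=1 product=0
t=2: arr=0 -> substrate=0 bound=1 product=0
t=3: arr=1 -> substrate=0 bound=2 product=0
t=4: arr=3 -> substrate=1 bound=3 product=1
t=5: arr=3 -> substrate=4 bound=3 product=1
t=6: arr=1 -> substrate=5 bound=3 product=1
t=7: arr=0 -> substrate=4 bound=3 product=2
t=8: arr=1 -> substrate=3 bound=3 product=4

Answer: 1 1 1 2 3 3 3 3 3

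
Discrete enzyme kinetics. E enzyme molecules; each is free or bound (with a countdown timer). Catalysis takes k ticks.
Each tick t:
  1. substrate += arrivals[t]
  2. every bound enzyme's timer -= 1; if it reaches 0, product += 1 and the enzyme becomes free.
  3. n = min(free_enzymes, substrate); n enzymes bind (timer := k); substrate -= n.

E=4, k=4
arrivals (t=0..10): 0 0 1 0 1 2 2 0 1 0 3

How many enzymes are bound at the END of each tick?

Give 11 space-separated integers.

t=0: arr=0 -> substrate=0 bound=0 product=0
t=1: arr=0 -> substrate=0 bound=0 product=0
t=2: arr=1 -> substrate=0 bound=1 product=0
t=3: arr=0 -> substrate=0 bound=1 product=0
t=4: arr=1 -> substrate=0 bound=2 product=0
t=5: arr=2 -> substrate=0 bound=4 product=0
t=6: arr=2 -> substrate=1 bound=4 product=1
t=7: arr=0 -> substrate=1 bound=4 product=1
t=8: arr=1 -> substrate=1 bound=4 product=2
t=9: arr=0 -> substrate=0 bound=3 product=4
t=10: arr=3 -> substrate=1 bound=4 product=5

Answer: 0 0 1 1 2 4 4 4 4 3 4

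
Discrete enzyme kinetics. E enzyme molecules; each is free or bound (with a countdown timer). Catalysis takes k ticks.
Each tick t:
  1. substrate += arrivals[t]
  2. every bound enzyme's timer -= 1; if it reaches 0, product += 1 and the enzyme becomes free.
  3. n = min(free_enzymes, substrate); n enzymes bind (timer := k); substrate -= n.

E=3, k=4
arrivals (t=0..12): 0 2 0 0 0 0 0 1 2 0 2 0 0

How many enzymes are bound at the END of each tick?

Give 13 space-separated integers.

t=0: arr=0 -> substrate=0 bound=0 product=0
t=1: arr=2 -> substrate=0 bound=2 product=0
t=2: arr=0 -> substrate=0 bound=2 product=0
t=3: arr=0 -> substrate=0 bound=2 product=0
t=4: arr=0 -> substrate=0 bound=2 product=0
t=5: arr=0 -> substrate=0 bound=0 product=2
t=6: arr=0 -> substrate=0 bound=0 product=2
t=7: arr=1 -> substrate=0 bound=1 product=2
t=8: arr=2 -> substrate=0 bound=3 product=2
t=9: arr=0 -> substrate=0 bound=3 product=2
t=10: arr=2 -> substrate=2 bound=3 product=2
t=11: arr=0 -> substrate=1 bound=3 product=3
t=12: arr=0 -> substrate=0 bound=2 product=5

Answer: 0 2 2 2 2 0 0 1 3 3 3 3 2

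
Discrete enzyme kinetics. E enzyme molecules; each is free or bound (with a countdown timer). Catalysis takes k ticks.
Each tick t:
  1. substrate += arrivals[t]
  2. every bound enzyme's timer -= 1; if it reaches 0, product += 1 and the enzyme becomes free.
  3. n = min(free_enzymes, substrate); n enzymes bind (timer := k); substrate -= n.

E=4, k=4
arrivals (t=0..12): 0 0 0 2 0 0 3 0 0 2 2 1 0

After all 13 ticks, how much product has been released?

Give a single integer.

Answer: 5

Derivation:
t=0: arr=0 -> substrate=0 bound=0 product=0
t=1: arr=0 -> substrate=0 bound=0 product=0
t=2: arr=0 -> substrate=0 bound=0 product=0
t=3: arr=2 -> substrate=0 bound=2 product=0
t=4: arr=0 -> substrate=0 bound=2 product=0
t=5: arr=0 -> substrate=0 bound=2 product=0
t=6: arr=3 -> substrate=1 bound=4 product=0
t=7: arr=0 -> substrate=0 bound=3 product=2
t=8: arr=0 -> substrate=0 bound=3 product=2
t=9: arr=2 -> substrate=1 bound=4 product=2
t=10: arr=2 -> substrate=1 bound=4 product=4
t=11: arr=1 -> substrate=1 bound=4 product=5
t=12: arr=0 -> substrate=1 bound=4 product=5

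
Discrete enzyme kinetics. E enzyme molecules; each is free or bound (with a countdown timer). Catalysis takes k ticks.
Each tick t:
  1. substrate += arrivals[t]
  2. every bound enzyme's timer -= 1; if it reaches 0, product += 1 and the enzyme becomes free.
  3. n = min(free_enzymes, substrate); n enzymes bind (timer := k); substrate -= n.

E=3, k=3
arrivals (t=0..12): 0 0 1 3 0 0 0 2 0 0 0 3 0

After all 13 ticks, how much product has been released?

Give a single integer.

t=0: arr=0 -> substrate=0 bound=0 product=0
t=1: arr=0 -> substrate=0 bound=0 product=0
t=2: arr=1 -> substrate=0 bound=1 product=0
t=3: arr=3 -> substrate=1 bound=3 product=0
t=4: arr=0 -> substrate=1 bound=3 product=0
t=5: arr=0 -> substrate=0 bound=3 product=1
t=6: arr=0 -> substrate=0 bound=1 product=3
t=7: arr=2 -> substrate=0 bound=3 product=3
t=8: arr=0 -> substrate=0 bound=2 product=4
t=9: arr=0 -> substrate=0 bound=2 product=4
t=10: arr=0 -> substrate=0 bound=0 product=6
t=11: arr=3 -> substrate=0 bound=3 product=6
t=12: arr=0 -> substrate=0 bound=3 product=6

Answer: 6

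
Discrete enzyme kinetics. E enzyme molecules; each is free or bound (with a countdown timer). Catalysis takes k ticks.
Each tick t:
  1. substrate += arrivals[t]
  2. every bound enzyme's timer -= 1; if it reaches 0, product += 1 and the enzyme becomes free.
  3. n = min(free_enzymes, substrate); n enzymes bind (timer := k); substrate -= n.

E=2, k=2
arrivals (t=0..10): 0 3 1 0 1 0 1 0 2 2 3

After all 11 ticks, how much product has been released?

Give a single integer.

t=0: arr=0 -> substrate=0 bound=0 product=0
t=1: arr=3 -> substrate=1 bound=2 product=0
t=2: arr=1 -> substrate=2 bound=2 product=0
t=3: arr=0 -> substrate=0 bound=2 product=2
t=4: arr=1 -> substrate=1 bound=2 product=2
t=5: arr=0 -> substrate=0 bound=1 product=4
t=6: arr=1 -> substrate=0 bound=2 product=4
t=7: arr=0 -> substrate=0 bound=1 product=5
t=8: arr=2 -> substrate=0 bound=2 product=6
t=9: arr=2 -> substrate=2 bound=2 product=6
t=10: arr=3 -> substrate=3 bound=2 product=8

Answer: 8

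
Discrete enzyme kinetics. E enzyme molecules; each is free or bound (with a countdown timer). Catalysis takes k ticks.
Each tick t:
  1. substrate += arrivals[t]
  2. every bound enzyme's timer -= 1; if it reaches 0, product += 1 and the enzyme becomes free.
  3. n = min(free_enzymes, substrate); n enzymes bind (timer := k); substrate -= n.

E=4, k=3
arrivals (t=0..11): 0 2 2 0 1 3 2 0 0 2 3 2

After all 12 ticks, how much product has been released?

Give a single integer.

Answer: 10

Derivation:
t=0: arr=0 -> substrate=0 bound=0 product=0
t=1: arr=2 -> substrate=0 bound=2 product=0
t=2: arr=2 -> substrate=0 bound=4 product=0
t=3: arr=0 -> substrate=0 bound=4 product=0
t=4: arr=1 -> substrate=0 bound=3 product=2
t=5: arr=3 -> substrate=0 bound=4 product=4
t=6: arr=2 -> substrate=2 bound=4 product=4
t=7: arr=0 -> substrate=1 bound=4 product=5
t=8: arr=0 -> substrate=0 bound=2 product=8
t=9: arr=2 -> substrate=0 bound=4 product=8
t=10: arr=3 -> substrate=2 bound=4 product=9
t=11: arr=2 -> substrate=3 bound=4 product=10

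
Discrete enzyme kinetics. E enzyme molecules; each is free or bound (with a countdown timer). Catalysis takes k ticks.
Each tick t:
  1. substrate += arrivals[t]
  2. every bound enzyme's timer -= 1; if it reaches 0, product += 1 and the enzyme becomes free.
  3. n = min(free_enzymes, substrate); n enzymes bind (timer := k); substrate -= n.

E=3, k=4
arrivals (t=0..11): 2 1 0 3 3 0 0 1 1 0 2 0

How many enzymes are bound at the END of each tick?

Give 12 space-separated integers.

Answer: 2 3 3 3 3 3 3 3 3 3 3 3

Derivation:
t=0: arr=2 -> substrate=0 bound=2 product=0
t=1: arr=1 -> substrate=0 bound=3 product=0
t=2: arr=0 -> substrate=0 bound=3 product=0
t=3: arr=3 -> substrate=3 bound=3 product=0
t=4: arr=3 -> substrate=4 bound=3 product=2
t=5: arr=0 -> substrate=3 bound=3 product=3
t=6: arr=0 -> substrate=3 bound=3 product=3
t=7: arr=1 -> substrate=4 bound=3 product=3
t=8: arr=1 -> substrate=3 bound=3 product=5
t=9: arr=0 -> substrate=2 bound=3 product=6
t=10: arr=2 -> substrate=4 bound=3 product=6
t=11: arr=0 -> substrate=4 bound=3 product=6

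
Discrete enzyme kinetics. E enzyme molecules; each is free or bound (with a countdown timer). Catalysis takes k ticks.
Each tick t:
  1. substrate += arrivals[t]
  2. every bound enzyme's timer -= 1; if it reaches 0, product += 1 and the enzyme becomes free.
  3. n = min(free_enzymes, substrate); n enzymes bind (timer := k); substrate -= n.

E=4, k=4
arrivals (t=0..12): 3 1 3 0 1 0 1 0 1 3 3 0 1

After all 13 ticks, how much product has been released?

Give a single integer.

Answer: 10

Derivation:
t=0: arr=3 -> substrate=0 bound=3 product=0
t=1: arr=1 -> substrate=0 bound=4 product=0
t=2: arr=3 -> substrate=3 bound=4 product=0
t=3: arr=0 -> substrate=3 bound=4 product=0
t=4: arr=1 -> substrate=1 bound=4 product=3
t=5: arr=0 -> substrate=0 bound=4 product=4
t=6: arr=1 -> substrate=1 bound=4 product=4
t=7: arr=0 -> substrate=1 bound=4 product=4
t=8: arr=1 -> substrate=0 bound=3 product=7
t=9: arr=3 -> substrate=1 bound=4 product=8
t=10: arr=3 -> substrate=4 bound=4 product=8
t=11: arr=0 -> substrate=4 bound=4 product=8
t=12: arr=1 -> substrate=3 bound=4 product=10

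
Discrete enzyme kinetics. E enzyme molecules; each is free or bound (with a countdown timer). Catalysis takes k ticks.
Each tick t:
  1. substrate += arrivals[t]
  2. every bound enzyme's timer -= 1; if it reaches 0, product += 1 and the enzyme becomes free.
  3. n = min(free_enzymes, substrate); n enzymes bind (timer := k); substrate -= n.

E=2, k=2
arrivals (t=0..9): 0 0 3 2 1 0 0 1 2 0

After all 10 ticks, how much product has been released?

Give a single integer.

t=0: arr=0 -> substrate=0 bound=0 product=0
t=1: arr=0 -> substrate=0 bound=0 product=0
t=2: arr=3 -> substrate=1 bound=2 product=0
t=3: arr=2 -> substrate=3 bound=2 product=0
t=4: arr=1 -> substrate=2 bound=2 product=2
t=5: arr=0 -> substrate=2 bound=2 product=2
t=6: arr=0 -> substrate=0 bound=2 product=4
t=7: arr=1 -> substrate=1 bound=2 product=4
t=8: arr=2 -> substrate=1 bound=2 product=6
t=9: arr=0 -> substrate=1 bound=2 product=6

Answer: 6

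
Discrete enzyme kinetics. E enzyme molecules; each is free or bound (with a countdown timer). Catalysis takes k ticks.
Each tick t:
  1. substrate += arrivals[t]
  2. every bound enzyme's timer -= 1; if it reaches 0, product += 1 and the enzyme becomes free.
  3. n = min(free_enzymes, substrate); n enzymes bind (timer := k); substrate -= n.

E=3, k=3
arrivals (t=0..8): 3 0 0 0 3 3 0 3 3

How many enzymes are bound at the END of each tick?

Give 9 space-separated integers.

Answer: 3 3 3 0 3 3 3 3 3

Derivation:
t=0: arr=3 -> substrate=0 bound=3 product=0
t=1: arr=0 -> substrate=0 bound=3 product=0
t=2: arr=0 -> substrate=0 bound=3 product=0
t=3: arr=0 -> substrate=0 bound=0 product=3
t=4: arr=3 -> substrate=0 bound=3 product=3
t=5: arr=3 -> substrate=3 bound=3 product=3
t=6: arr=0 -> substrate=3 bound=3 product=3
t=7: arr=3 -> substrate=3 bound=3 product=6
t=8: arr=3 -> substrate=6 bound=3 product=6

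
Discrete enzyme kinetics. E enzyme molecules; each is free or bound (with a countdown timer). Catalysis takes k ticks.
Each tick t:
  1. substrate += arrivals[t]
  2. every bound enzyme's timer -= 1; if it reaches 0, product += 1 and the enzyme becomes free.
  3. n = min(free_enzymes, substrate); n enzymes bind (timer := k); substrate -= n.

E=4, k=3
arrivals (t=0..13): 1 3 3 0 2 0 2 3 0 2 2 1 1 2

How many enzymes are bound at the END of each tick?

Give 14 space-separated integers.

t=0: arr=1 -> substrate=0 bound=1 product=0
t=1: arr=3 -> substrate=0 bound=4 product=0
t=2: arr=3 -> substrate=3 bound=4 product=0
t=3: arr=0 -> substrate=2 bound=4 product=1
t=4: arr=2 -> substrate=1 bound=4 product=4
t=5: arr=0 -> substrate=1 bound=4 product=4
t=6: arr=2 -> substrate=2 bound=4 product=5
t=7: arr=3 -> substrate=2 bound=4 product=8
t=8: arr=0 -> substrate=2 bound=4 product=8
t=9: arr=2 -> substrate=3 bound=4 product=9
t=10: arr=2 -> substrate=2 bound=4 product=12
t=11: arr=1 -> substrate=3 bound=4 product=12
t=12: arr=1 -> substrate=3 bound=4 product=13
t=13: arr=2 -> substrate=2 bound=4 product=16

Answer: 1 4 4 4 4 4 4 4 4 4 4 4 4 4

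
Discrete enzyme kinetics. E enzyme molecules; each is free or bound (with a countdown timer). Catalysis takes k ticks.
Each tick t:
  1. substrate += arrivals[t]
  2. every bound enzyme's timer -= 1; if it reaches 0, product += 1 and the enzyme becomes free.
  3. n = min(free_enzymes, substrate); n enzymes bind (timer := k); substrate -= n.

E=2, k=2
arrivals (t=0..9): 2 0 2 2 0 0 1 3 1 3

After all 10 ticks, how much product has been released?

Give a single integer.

Answer: 8

Derivation:
t=0: arr=2 -> substrate=0 bound=2 product=0
t=1: arr=0 -> substrate=0 bound=2 product=0
t=2: arr=2 -> substrate=0 bound=2 product=2
t=3: arr=2 -> substrate=2 bound=2 product=2
t=4: arr=0 -> substrate=0 bound=2 product=4
t=5: arr=0 -> substrate=0 bound=2 product=4
t=6: arr=1 -> substrate=0 bound=1 product=6
t=7: arr=3 -> substrate=2 bound=2 product=6
t=8: arr=1 -> substrate=2 bound=2 product=7
t=9: arr=3 -> substrate=4 bound=2 product=8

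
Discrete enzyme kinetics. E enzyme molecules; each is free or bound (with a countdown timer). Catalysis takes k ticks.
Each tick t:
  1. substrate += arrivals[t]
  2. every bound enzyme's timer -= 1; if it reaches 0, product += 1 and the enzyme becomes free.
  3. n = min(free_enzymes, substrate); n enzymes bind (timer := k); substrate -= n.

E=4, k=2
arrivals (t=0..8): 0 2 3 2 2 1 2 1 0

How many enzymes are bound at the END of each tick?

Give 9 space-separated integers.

t=0: arr=0 -> substrate=0 bound=0 product=0
t=1: arr=2 -> substrate=0 bound=2 product=0
t=2: arr=3 -> substrate=1 bound=4 product=0
t=3: arr=2 -> substrate=1 bound=4 product=2
t=4: arr=2 -> substrate=1 bound=4 product=4
t=5: arr=1 -> substrate=0 bound=4 product=6
t=6: arr=2 -> substrate=0 bound=4 product=8
t=7: arr=1 -> substrate=0 bound=3 product=10
t=8: arr=0 -> substrate=0 bound=1 product=12

Answer: 0 2 4 4 4 4 4 3 1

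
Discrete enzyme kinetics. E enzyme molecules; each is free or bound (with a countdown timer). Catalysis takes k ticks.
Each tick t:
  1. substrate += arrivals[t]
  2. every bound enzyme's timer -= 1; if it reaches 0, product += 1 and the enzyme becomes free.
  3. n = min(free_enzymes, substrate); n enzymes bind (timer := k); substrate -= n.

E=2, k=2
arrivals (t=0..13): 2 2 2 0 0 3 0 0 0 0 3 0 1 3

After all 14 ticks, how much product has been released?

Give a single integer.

Answer: 11

Derivation:
t=0: arr=2 -> substrate=0 bound=2 product=0
t=1: arr=2 -> substrate=2 bound=2 product=0
t=2: arr=2 -> substrate=2 bound=2 product=2
t=3: arr=0 -> substrate=2 bound=2 product=2
t=4: arr=0 -> substrate=0 bound=2 product=4
t=5: arr=3 -> substrate=3 bound=2 product=4
t=6: arr=0 -> substrate=1 bound=2 product=6
t=7: arr=0 -> substrate=1 bound=2 product=6
t=8: arr=0 -> substrate=0 bound=1 product=8
t=9: arr=0 -> substrate=0 bound=1 product=8
t=10: arr=3 -> substrate=1 bound=2 product=9
t=11: arr=0 -> substrate=1 bound=2 product=9
t=12: arr=1 -> substrate=0 bound=2 product=11
t=13: arr=3 -> substrate=3 bound=2 product=11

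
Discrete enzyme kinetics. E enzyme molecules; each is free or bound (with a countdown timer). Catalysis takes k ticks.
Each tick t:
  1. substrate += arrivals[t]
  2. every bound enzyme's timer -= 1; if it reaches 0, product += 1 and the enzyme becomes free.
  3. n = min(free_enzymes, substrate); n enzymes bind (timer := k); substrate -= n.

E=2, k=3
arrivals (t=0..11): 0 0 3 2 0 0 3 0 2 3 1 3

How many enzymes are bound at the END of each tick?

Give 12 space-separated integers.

Answer: 0 0 2 2 2 2 2 2 2 2 2 2

Derivation:
t=0: arr=0 -> substrate=0 bound=0 product=0
t=1: arr=0 -> substrate=0 bound=0 product=0
t=2: arr=3 -> substrate=1 bound=2 product=0
t=3: arr=2 -> substrate=3 bound=2 product=0
t=4: arr=0 -> substrate=3 bound=2 product=0
t=5: arr=0 -> substrate=1 bound=2 product=2
t=6: arr=3 -> substrate=4 bound=2 product=2
t=7: arr=0 -> substrate=4 bound=2 product=2
t=8: arr=2 -> substrate=4 bound=2 product=4
t=9: arr=3 -> substrate=7 bound=2 product=4
t=10: arr=1 -> substrate=8 bound=2 product=4
t=11: arr=3 -> substrate=9 bound=2 product=6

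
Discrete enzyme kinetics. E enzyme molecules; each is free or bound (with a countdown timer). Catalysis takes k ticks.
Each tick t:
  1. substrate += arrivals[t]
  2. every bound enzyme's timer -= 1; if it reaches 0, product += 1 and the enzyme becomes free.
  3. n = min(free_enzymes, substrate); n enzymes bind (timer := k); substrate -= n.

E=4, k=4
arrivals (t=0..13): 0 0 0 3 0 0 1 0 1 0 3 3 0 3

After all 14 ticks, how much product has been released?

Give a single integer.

t=0: arr=0 -> substrate=0 bound=0 product=0
t=1: arr=0 -> substrate=0 bound=0 product=0
t=2: arr=0 -> substrate=0 bound=0 product=0
t=3: arr=3 -> substrate=0 bound=3 product=0
t=4: arr=0 -> substrate=0 bound=3 product=0
t=5: arr=0 -> substrate=0 bound=3 product=0
t=6: arr=1 -> substrate=0 bound=4 product=0
t=7: arr=0 -> substrate=0 bound=1 product=3
t=8: arr=1 -> substrate=0 bound=2 product=3
t=9: arr=0 -> substrate=0 bound=2 product=3
t=10: arr=3 -> substrate=0 bound=4 product=4
t=11: arr=3 -> substrate=3 bound=4 product=4
t=12: arr=0 -> substrate=2 bound=4 product=5
t=13: arr=3 -> substrate=5 bound=4 product=5

Answer: 5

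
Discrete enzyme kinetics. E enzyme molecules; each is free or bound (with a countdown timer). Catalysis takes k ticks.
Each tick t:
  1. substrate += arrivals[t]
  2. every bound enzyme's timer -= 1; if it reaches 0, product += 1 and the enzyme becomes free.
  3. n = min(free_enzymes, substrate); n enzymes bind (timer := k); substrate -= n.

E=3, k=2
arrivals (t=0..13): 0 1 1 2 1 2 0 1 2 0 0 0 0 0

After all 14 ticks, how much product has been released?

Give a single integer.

Answer: 10

Derivation:
t=0: arr=0 -> substrate=0 bound=0 product=0
t=1: arr=1 -> substrate=0 bound=1 product=0
t=2: arr=1 -> substrate=0 bound=2 product=0
t=3: arr=2 -> substrate=0 bound=3 product=1
t=4: arr=1 -> substrate=0 bound=3 product=2
t=5: arr=2 -> substrate=0 bound=3 product=4
t=6: arr=0 -> substrate=0 bound=2 product=5
t=7: arr=1 -> substrate=0 bound=1 product=7
t=8: arr=2 -> substrate=0 bound=3 product=7
t=9: arr=0 -> substrate=0 bound=2 product=8
t=10: arr=0 -> substrate=0 bound=0 product=10
t=11: arr=0 -> substrate=0 bound=0 product=10
t=12: arr=0 -> substrate=0 bound=0 product=10
t=13: arr=0 -> substrate=0 bound=0 product=10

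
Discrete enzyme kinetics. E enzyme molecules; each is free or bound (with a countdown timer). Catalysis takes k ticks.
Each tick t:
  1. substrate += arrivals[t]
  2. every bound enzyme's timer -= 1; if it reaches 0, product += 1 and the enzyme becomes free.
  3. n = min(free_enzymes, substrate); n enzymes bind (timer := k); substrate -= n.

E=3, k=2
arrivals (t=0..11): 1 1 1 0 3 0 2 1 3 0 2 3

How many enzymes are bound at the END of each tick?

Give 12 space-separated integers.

Answer: 1 2 2 1 3 3 2 3 3 3 3 3

Derivation:
t=0: arr=1 -> substrate=0 bound=1 product=0
t=1: arr=1 -> substrate=0 bound=2 product=0
t=2: arr=1 -> substrate=0 bound=2 product=1
t=3: arr=0 -> substrate=0 bound=1 product=2
t=4: arr=3 -> substrate=0 bound=3 product=3
t=5: arr=0 -> substrate=0 bound=3 product=3
t=6: arr=2 -> substrate=0 bound=2 product=6
t=7: arr=1 -> substrate=0 bound=3 product=6
t=8: arr=3 -> substrate=1 bound=3 product=8
t=9: arr=0 -> substrate=0 bound=3 product=9
t=10: arr=2 -> substrate=0 bound=3 product=11
t=11: arr=3 -> substrate=2 bound=3 product=12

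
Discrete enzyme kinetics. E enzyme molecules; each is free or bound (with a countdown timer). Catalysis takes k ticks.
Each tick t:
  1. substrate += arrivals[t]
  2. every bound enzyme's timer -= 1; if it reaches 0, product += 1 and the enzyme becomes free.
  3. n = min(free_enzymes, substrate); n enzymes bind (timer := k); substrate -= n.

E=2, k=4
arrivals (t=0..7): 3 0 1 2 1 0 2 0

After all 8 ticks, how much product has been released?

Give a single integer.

Answer: 2

Derivation:
t=0: arr=3 -> substrate=1 bound=2 product=0
t=1: arr=0 -> substrate=1 bound=2 product=0
t=2: arr=1 -> substrate=2 bound=2 product=0
t=3: arr=2 -> substrate=4 bound=2 product=0
t=4: arr=1 -> substrate=3 bound=2 product=2
t=5: arr=0 -> substrate=3 bound=2 product=2
t=6: arr=2 -> substrate=5 bound=2 product=2
t=7: arr=0 -> substrate=5 bound=2 product=2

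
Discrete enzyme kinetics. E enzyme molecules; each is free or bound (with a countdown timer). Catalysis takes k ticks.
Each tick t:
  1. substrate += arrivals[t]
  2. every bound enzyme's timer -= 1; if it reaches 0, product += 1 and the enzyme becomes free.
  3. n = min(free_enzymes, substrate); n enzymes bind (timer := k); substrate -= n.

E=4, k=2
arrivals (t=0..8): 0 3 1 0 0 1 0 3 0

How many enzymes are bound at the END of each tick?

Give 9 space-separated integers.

Answer: 0 3 4 1 0 1 1 3 3

Derivation:
t=0: arr=0 -> substrate=0 bound=0 product=0
t=1: arr=3 -> substrate=0 bound=3 product=0
t=2: arr=1 -> substrate=0 bound=4 product=0
t=3: arr=0 -> substrate=0 bound=1 product=3
t=4: arr=0 -> substrate=0 bound=0 product=4
t=5: arr=1 -> substrate=0 bound=1 product=4
t=6: arr=0 -> substrate=0 bound=1 product=4
t=7: arr=3 -> substrate=0 bound=3 product=5
t=8: arr=0 -> substrate=0 bound=3 product=5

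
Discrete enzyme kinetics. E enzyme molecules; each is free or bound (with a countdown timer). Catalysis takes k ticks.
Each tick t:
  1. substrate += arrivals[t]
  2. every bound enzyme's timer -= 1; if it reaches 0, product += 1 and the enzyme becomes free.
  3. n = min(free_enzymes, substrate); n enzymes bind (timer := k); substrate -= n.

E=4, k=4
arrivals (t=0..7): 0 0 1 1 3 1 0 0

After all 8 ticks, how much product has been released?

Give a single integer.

Answer: 2

Derivation:
t=0: arr=0 -> substrate=0 bound=0 product=0
t=1: arr=0 -> substrate=0 bound=0 product=0
t=2: arr=1 -> substrate=0 bound=1 product=0
t=3: arr=1 -> substrate=0 bound=2 product=0
t=4: arr=3 -> substrate=1 bound=4 product=0
t=5: arr=1 -> substrate=2 bound=4 product=0
t=6: arr=0 -> substrate=1 bound=4 product=1
t=7: arr=0 -> substrate=0 bound=4 product=2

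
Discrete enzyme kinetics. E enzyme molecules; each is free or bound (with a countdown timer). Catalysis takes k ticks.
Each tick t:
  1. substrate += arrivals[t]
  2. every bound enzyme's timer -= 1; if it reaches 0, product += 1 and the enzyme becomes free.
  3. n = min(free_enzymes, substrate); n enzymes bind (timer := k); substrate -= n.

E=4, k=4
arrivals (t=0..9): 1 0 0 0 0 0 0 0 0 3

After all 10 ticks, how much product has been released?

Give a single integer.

t=0: arr=1 -> substrate=0 bound=1 product=0
t=1: arr=0 -> substrate=0 bound=1 product=0
t=2: arr=0 -> substrate=0 bound=1 product=0
t=3: arr=0 -> substrate=0 bound=1 product=0
t=4: arr=0 -> substrate=0 bound=0 product=1
t=5: arr=0 -> substrate=0 bound=0 product=1
t=6: arr=0 -> substrate=0 bound=0 product=1
t=7: arr=0 -> substrate=0 bound=0 product=1
t=8: arr=0 -> substrate=0 bound=0 product=1
t=9: arr=3 -> substrate=0 bound=3 product=1

Answer: 1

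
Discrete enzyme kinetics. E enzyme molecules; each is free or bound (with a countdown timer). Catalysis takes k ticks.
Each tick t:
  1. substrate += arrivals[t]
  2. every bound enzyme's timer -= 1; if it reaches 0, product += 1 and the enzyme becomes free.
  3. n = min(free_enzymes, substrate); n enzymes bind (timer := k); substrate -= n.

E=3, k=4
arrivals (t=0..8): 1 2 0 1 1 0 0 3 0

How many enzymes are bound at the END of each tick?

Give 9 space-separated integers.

Answer: 1 3 3 3 3 2 2 3 3

Derivation:
t=0: arr=1 -> substrate=0 bound=1 product=0
t=1: arr=2 -> substrate=0 bound=3 product=0
t=2: arr=0 -> substrate=0 bound=3 product=0
t=3: arr=1 -> substrate=1 bound=3 product=0
t=4: arr=1 -> substrate=1 bound=3 product=1
t=5: arr=0 -> substrate=0 bound=2 product=3
t=6: arr=0 -> substrate=0 bound=2 product=3
t=7: arr=3 -> substrate=2 bound=3 product=3
t=8: arr=0 -> substrate=1 bound=3 product=4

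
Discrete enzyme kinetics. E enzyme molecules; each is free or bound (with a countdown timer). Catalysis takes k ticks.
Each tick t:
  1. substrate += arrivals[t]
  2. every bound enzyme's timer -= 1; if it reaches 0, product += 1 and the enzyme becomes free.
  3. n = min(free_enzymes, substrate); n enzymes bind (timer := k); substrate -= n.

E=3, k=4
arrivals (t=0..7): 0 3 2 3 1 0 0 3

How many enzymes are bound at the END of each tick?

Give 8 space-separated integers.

t=0: arr=0 -> substrate=0 bound=0 product=0
t=1: arr=3 -> substrate=0 bound=3 product=0
t=2: arr=2 -> substrate=2 bound=3 product=0
t=3: arr=3 -> substrate=5 bound=3 product=0
t=4: arr=1 -> substrate=6 bound=3 product=0
t=5: arr=0 -> substrate=3 bound=3 product=3
t=6: arr=0 -> substrate=3 bound=3 product=3
t=7: arr=3 -> substrate=6 bound=3 product=3

Answer: 0 3 3 3 3 3 3 3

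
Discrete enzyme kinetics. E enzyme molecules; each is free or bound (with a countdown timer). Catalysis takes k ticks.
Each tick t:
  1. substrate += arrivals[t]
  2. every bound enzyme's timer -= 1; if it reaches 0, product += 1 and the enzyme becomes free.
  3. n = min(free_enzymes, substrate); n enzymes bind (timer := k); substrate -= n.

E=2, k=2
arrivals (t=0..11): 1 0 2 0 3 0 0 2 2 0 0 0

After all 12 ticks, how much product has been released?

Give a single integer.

Answer: 9

Derivation:
t=0: arr=1 -> substrate=0 bound=1 product=0
t=1: arr=0 -> substrate=0 bound=1 product=0
t=2: arr=2 -> substrate=0 bound=2 product=1
t=3: arr=0 -> substrate=0 bound=2 product=1
t=4: arr=3 -> substrate=1 bound=2 product=3
t=5: arr=0 -> substrate=1 bound=2 product=3
t=6: arr=0 -> substrate=0 bound=1 product=5
t=7: arr=2 -> substrate=1 bound=2 product=5
t=8: arr=2 -> substrate=2 bound=2 product=6
t=9: arr=0 -> substrate=1 bound=2 product=7
t=10: arr=0 -> substrate=0 bound=2 product=8
t=11: arr=0 -> substrate=0 bound=1 product=9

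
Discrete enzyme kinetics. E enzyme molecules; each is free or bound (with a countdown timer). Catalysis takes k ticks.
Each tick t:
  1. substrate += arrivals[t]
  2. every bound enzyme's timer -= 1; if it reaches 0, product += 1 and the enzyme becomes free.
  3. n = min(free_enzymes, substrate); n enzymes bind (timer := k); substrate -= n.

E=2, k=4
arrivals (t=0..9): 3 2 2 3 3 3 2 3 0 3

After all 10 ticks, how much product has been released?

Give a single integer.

t=0: arr=3 -> substrate=1 bound=2 product=0
t=1: arr=2 -> substrate=3 bound=2 product=0
t=2: arr=2 -> substrate=5 bound=2 product=0
t=3: arr=3 -> substrate=8 bound=2 product=0
t=4: arr=3 -> substrate=9 bound=2 product=2
t=5: arr=3 -> substrate=12 bound=2 product=2
t=6: arr=2 -> substrate=14 bound=2 product=2
t=7: arr=3 -> substrate=17 bound=2 product=2
t=8: arr=0 -> substrate=15 bound=2 product=4
t=9: arr=3 -> substrate=18 bound=2 product=4

Answer: 4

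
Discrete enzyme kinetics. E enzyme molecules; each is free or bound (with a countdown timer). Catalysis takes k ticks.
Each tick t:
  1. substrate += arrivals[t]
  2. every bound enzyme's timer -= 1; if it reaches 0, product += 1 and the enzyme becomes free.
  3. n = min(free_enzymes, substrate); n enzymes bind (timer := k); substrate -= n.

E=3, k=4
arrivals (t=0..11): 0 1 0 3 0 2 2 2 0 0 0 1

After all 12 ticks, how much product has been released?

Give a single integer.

Answer: 6

Derivation:
t=0: arr=0 -> substrate=0 bound=0 product=0
t=1: arr=1 -> substrate=0 bound=1 product=0
t=2: arr=0 -> substrate=0 bound=1 product=0
t=3: arr=3 -> substrate=1 bound=3 product=0
t=4: arr=0 -> substrate=1 bound=3 product=0
t=5: arr=2 -> substrate=2 bound=3 product=1
t=6: arr=2 -> substrate=4 bound=3 product=1
t=7: arr=2 -> substrate=4 bound=3 product=3
t=8: arr=0 -> substrate=4 bound=3 product=3
t=9: arr=0 -> substrate=3 bound=3 product=4
t=10: arr=0 -> substrate=3 bound=3 product=4
t=11: arr=1 -> substrate=2 bound=3 product=6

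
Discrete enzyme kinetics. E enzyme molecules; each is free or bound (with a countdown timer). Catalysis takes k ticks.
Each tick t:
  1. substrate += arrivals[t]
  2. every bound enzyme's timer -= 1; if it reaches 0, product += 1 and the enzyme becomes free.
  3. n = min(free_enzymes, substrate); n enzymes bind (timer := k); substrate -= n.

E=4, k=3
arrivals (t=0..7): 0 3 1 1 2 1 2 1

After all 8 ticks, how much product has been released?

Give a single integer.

Answer: 7

Derivation:
t=0: arr=0 -> substrate=0 bound=0 product=0
t=1: arr=3 -> substrate=0 bound=3 product=0
t=2: arr=1 -> substrate=0 bound=4 product=0
t=3: arr=1 -> substrate=1 bound=4 product=0
t=4: arr=2 -> substrate=0 bound=4 product=3
t=5: arr=1 -> substrate=0 bound=4 product=4
t=6: arr=2 -> substrate=2 bound=4 product=4
t=7: arr=1 -> substrate=0 bound=4 product=7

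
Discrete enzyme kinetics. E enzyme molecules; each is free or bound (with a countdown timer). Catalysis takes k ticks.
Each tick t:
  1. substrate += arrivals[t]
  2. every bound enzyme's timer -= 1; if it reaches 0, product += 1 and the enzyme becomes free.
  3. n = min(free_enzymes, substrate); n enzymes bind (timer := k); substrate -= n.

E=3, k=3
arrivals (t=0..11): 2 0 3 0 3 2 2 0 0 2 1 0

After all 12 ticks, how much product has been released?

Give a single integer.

t=0: arr=2 -> substrate=0 bound=2 product=0
t=1: arr=0 -> substrate=0 bound=2 product=0
t=2: arr=3 -> substrate=2 bound=3 product=0
t=3: arr=0 -> substrate=0 bound=3 product=2
t=4: arr=3 -> substrate=3 bound=3 product=2
t=5: arr=2 -> substrate=4 bound=3 product=3
t=6: arr=2 -> substrate=4 bound=3 product=5
t=7: arr=0 -> substrate=4 bound=3 product=5
t=8: arr=0 -> substrate=3 bound=3 product=6
t=9: arr=2 -> substrate=3 bound=3 product=8
t=10: arr=1 -> substrate=4 bound=3 product=8
t=11: arr=0 -> substrate=3 bound=3 product=9

Answer: 9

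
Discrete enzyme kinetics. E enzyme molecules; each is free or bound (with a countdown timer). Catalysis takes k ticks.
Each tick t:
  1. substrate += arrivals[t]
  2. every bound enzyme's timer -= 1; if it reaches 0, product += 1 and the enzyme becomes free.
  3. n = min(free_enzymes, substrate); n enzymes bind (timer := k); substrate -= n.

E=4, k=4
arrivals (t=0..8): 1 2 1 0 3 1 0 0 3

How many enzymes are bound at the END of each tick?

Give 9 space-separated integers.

t=0: arr=1 -> substrate=0 bound=1 product=0
t=1: arr=2 -> substrate=0 bound=3 product=0
t=2: arr=1 -> substrate=0 bound=4 product=0
t=3: arr=0 -> substrate=0 bound=4 product=0
t=4: arr=3 -> substrate=2 bound=4 product=1
t=5: arr=1 -> substrate=1 bound=4 product=3
t=6: arr=0 -> substrate=0 bound=4 product=4
t=7: arr=0 -> substrate=0 bound=4 product=4
t=8: arr=3 -> substrate=2 bound=4 product=5

Answer: 1 3 4 4 4 4 4 4 4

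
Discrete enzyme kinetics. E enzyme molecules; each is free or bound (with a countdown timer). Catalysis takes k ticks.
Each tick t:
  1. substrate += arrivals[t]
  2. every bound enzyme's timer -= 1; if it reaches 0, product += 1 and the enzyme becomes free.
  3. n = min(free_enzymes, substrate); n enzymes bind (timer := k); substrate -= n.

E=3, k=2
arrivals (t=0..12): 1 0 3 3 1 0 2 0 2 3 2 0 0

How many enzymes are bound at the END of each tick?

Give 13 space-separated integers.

Answer: 1 1 3 3 3 3 3 3 2 3 3 3 2

Derivation:
t=0: arr=1 -> substrate=0 bound=1 product=0
t=1: arr=0 -> substrate=0 bound=1 product=0
t=2: arr=3 -> substrate=0 bound=3 product=1
t=3: arr=3 -> substrate=3 bound=3 product=1
t=4: arr=1 -> substrate=1 bound=3 product=4
t=5: arr=0 -> substrate=1 bound=3 product=4
t=6: arr=2 -> substrate=0 bound=3 product=7
t=7: arr=0 -> substrate=0 bound=3 product=7
t=8: arr=2 -> substrate=0 bound=2 product=10
t=9: arr=3 -> substrate=2 bound=3 product=10
t=10: arr=2 -> substrate=2 bound=3 product=12
t=11: arr=0 -> substrate=1 bound=3 product=13
t=12: arr=0 -> substrate=0 bound=2 product=15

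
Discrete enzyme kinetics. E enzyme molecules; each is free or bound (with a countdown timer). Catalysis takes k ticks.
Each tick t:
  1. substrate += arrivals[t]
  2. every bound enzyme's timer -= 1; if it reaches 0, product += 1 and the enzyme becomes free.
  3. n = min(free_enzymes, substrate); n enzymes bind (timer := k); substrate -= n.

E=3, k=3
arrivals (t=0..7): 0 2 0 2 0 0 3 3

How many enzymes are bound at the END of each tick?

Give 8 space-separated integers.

Answer: 0 2 2 3 2 2 3 3

Derivation:
t=0: arr=0 -> substrate=0 bound=0 product=0
t=1: arr=2 -> substrate=0 bound=2 product=0
t=2: arr=0 -> substrate=0 bound=2 product=0
t=3: arr=2 -> substrate=1 bound=3 product=0
t=4: arr=0 -> substrate=0 bound=2 product=2
t=5: arr=0 -> substrate=0 bound=2 product=2
t=6: arr=3 -> substrate=1 bound=3 product=3
t=7: arr=3 -> substrate=3 bound=3 product=4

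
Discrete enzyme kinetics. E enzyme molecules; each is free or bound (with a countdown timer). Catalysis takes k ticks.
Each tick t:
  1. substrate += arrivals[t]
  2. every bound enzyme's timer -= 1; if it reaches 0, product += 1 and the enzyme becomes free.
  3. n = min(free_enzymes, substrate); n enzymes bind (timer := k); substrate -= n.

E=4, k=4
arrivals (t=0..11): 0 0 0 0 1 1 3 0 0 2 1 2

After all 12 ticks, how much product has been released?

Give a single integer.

t=0: arr=0 -> substrate=0 bound=0 product=0
t=1: arr=0 -> substrate=0 bound=0 product=0
t=2: arr=0 -> substrate=0 bound=0 product=0
t=3: arr=0 -> substrate=0 bound=0 product=0
t=4: arr=1 -> substrate=0 bound=1 product=0
t=5: arr=1 -> substrate=0 bound=2 product=0
t=6: arr=3 -> substrate=1 bound=4 product=0
t=7: arr=0 -> substrate=1 bound=4 product=0
t=8: arr=0 -> substrate=0 bound=4 product=1
t=9: arr=2 -> substrate=1 bound=4 product=2
t=10: arr=1 -> substrate=0 bound=4 product=4
t=11: arr=2 -> substrate=2 bound=4 product=4

Answer: 4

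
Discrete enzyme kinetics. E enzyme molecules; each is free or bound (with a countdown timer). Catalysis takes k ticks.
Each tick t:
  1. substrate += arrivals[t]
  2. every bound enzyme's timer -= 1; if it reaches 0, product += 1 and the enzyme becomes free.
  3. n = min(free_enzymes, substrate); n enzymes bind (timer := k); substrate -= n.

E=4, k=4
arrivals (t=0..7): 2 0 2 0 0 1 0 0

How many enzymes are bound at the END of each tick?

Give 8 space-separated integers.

t=0: arr=2 -> substrate=0 bound=2 product=0
t=1: arr=0 -> substrate=0 bound=2 product=0
t=2: arr=2 -> substrate=0 bound=4 product=0
t=3: arr=0 -> substrate=0 bound=4 product=0
t=4: arr=0 -> substrate=0 bound=2 product=2
t=5: arr=1 -> substrate=0 bound=3 product=2
t=6: arr=0 -> substrate=0 bound=1 product=4
t=7: arr=0 -> substrate=0 bound=1 product=4

Answer: 2 2 4 4 2 3 1 1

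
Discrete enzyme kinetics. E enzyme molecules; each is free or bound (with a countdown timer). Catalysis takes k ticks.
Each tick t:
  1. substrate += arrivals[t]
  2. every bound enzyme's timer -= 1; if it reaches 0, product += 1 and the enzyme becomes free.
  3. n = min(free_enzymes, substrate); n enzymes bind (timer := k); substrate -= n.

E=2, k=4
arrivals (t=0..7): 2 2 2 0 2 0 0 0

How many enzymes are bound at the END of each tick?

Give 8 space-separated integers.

t=0: arr=2 -> substrate=0 bound=2 product=0
t=1: arr=2 -> substrate=2 bound=2 product=0
t=2: arr=2 -> substrate=4 bound=2 product=0
t=3: arr=0 -> substrate=4 bound=2 product=0
t=4: arr=2 -> substrate=4 bound=2 product=2
t=5: arr=0 -> substrate=4 bound=2 product=2
t=6: arr=0 -> substrate=4 bound=2 product=2
t=7: arr=0 -> substrate=4 bound=2 product=2

Answer: 2 2 2 2 2 2 2 2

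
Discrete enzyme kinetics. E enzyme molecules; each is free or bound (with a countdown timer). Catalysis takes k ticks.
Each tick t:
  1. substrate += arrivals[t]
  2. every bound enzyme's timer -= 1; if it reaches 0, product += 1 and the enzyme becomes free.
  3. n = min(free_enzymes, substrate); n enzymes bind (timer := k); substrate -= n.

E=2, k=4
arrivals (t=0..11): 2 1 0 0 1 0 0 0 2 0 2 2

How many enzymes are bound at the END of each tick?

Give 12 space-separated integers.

Answer: 2 2 2 2 2 2 2 2 2 2 2 2

Derivation:
t=0: arr=2 -> substrate=0 bound=2 product=0
t=1: arr=1 -> substrate=1 bound=2 product=0
t=2: arr=0 -> substrate=1 bound=2 product=0
t=3: arr=0 -> substrate=1 bound=2 product=0
t=4: arr=1 -> substrate=0 bound=2 product=2
t=5: arr=0 -> substrate=0 bound=2 product=2
t=6: arr=0 -> substrate=0 bound=2 product=2
t=7: arr=0 -> substrate=0 bound=2 product=2
t=8: arr=2 -> substrate=0 bound=2 product=4
t=9: arr=0 -> substrate=0 bound=2 product=4
t=10: arr=2 -> substrate=2 bound=2 product=4
t=11: arr=2 -> substrate=4 bound=2 product=4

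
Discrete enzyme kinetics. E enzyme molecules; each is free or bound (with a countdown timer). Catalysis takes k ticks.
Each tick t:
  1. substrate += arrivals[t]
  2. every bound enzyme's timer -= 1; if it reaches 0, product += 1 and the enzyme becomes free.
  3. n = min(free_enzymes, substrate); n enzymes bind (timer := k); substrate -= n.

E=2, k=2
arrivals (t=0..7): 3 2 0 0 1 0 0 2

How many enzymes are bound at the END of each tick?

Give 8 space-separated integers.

t=0: arr=3 -> substrate=1 bound=2 product=0
t=1: arr=2 -> substrate=3 bound=2 product=0
t=2: arr=0 -> substrate=1 bound=2 product=2
t=3: arr=0 -> substrate=1 bound=2 product=2
t=4: arr=1 -> substrate=0 bound=2 product=4
t=5: arr=0 -> substrate=0 bound=2 product=4
t=6: arr=0 -> substrate=0 bound=0 product=6
t=7: arr=2 -> substrate=0 bound=2 product=6

Answer: 2 2 2 2 2 2 0 2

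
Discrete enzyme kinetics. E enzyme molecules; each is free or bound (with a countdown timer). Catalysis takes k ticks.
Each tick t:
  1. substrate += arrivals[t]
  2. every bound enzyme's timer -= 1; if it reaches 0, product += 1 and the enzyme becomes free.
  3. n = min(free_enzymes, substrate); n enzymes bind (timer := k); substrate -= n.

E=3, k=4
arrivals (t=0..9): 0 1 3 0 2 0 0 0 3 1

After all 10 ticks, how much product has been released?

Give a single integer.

Answer: 4

Derivation:
t=0: arr=0 -> substrate=0 bound=0 product=0
t=1: arr=1 -> substrate=0 bound=1 product=0
t=2: arr=3 -> substrate=1 bound=3 product=0
t=3: arr=0 -> substrate=1 bound=3 product=0
t=4: arr=2 -> substrate=3 bound=3 product=0
t=5: arr=0 -> substrate=2 bound=3 product=1
t=6: arr=0 -> substrate=0 bound=3 product=3
t=7: arr=0 -> substrate=0 bound=3 product=3
t=8: arr=3 -> substrate=3 bound=3 product=3
t=9: arr=1 -> substrate=3 bound=3 product=4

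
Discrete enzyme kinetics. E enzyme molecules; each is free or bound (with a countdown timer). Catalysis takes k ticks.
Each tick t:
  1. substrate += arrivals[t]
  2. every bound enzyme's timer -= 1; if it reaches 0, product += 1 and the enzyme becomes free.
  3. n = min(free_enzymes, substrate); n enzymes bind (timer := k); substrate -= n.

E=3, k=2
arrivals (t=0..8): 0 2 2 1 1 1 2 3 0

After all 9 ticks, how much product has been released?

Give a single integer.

Answer: 9

Derivation:
t=0: arr=0 -> substrate=0 bound=0 product=0
t=1: arr=2 -> substrate=0 bound=2 product=0
t=2: arr=2 -> substrate=1 bound=3 product=0
t=3: arr=1 -> substrate=0 bound=3 product=2
t=4: arr=1 -> substrate=0 bound=3 product=3
t=5: arr=1 -> substrate=0 bound=2 product=5
t=6: arr=2 -> substrate=0 bound=3 product=6
t=7: arr=3 -> substrate=2 bound=3 product=7
t=8: arr=0 -> substrate=0 bound=3 product=9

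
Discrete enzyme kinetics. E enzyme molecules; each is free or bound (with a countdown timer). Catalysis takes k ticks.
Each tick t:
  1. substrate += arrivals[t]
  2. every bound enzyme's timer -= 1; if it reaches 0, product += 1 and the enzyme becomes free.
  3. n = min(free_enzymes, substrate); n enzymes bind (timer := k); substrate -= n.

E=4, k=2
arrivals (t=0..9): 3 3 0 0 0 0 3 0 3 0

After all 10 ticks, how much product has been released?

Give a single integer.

t=0: arr=3 -> substrate=0 bound=3 product=0
t=1: arr=3 -> substrate=2 bound=4 product=0
t=2: arr=0 -> substrate=0 bound=3 product=3
t=3: arr=0 -> substrate=0 bound=2 product=4
t=4: arr=0 -> substrate=0 bound=0 product=6
t=5: arr=0 -> substrate=0 bound=0 product=6
t=6: arr=3 -> substrate=0 bound=3 product=6
t=7: arr=0 -> substrate=0 bound=3 product=6
t=8: arr=3 -> substrate=0 bound=3 product=9
t=9: arr=0 -> substrate=0 bound=3 product=9

Answer: 9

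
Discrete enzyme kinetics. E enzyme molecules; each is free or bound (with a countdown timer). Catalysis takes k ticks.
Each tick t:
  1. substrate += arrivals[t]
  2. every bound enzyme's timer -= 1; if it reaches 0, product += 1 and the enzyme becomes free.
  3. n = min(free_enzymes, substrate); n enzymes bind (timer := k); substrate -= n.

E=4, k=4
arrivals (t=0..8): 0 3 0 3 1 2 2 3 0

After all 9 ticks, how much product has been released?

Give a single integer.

Answer: 4

Derivation:
t=0: arr=0 -> substrate=0 bound=0 product=0
t=1: arr=3 -> substrate=0 bound=3 product=0
t=2: arr=0 -> substrate=0 bound=3 product=0
t=3: arr=3 -> substrate=2 bound=4 product=0
t=4: arr=1 -> substrate=3 bound=4 product=0
t=5: arr=2 -> substrate=2 bound=4 product=3
t=6: arr=2 -> substrate=4 bound=4 product=3
t=7: arr=3 -> substrate=6 bound=4 product=4
t=8: arr=0 -> substrate=6 bound=4 product=4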